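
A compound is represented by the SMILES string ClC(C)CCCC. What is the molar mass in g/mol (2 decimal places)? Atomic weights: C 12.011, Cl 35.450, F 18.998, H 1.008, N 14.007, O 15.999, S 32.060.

120.62 g/mol

First, the molecular formula is C6H13Cl (counting implicit H from valence).
  C: 6 × 12.011 = 72.066
  Cl: 1 × 35.450 = 35.450
  H: 13 × 1.008 = 13.104
Sum: 6×12.011 + 1×35.450 + 13×1.008 = 120.620 → 120.62 g/mol.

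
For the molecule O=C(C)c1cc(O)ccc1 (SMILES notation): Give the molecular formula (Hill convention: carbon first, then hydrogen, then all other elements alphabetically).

Walk through each heavy atom and fill implicit hydrogens from standard valence (C 4, N 3, O 2, S 2, halogen 1); for lowercase aromatic atoms, an aromatic c carries 1 H when it has two neighbours and 0 H with three, and aromatic n carries 0 H:
  atom 1: O, bond orders sum to 2 (valence 2) → 0 H
  atom 2: C, bond orders sum to 4 (valence 4) → 0 H
  atom 3: C, bond orders sum to 1 (valence 4) → 3 H
  atom 4: aromatic c, 3 neighbours → 0 H
  atom 5: aromatic c, 2 neighbours → 1 H
  atom 6: aromatic c, 3 neighbours → 0 H
  atom 7: O, bond orders sum to 1 (valence 2) → 1 H
  atom 8: aromatic c, 2 neighbours → 1 H
  atom 9: aromatic c, 2 neighbours → 1 H
  atom 10: aromatic c, 2 neighbours → 1 H
Totals → C:8, H:8, O:2.
In Hill order: C8H8O2.

C8H8O2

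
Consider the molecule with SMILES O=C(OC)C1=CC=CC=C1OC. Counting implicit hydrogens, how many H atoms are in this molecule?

10

Walk through each heavy atom and fill implicit hydrogens from standard valence (C 4, N 3, O 2, S 2, halogen 1):
  atom 1: O, bond orders sum to 2 (valence 2) → 0 H
  atom 2: C, bond orders sum to 4 (valence 4) → 0 H
  atom 3: O, bond orders sum to 2 (valence 2) → 0 H
  atom 4: C, bond orders sum to 1 (valence 4) → 3 H
  atom 5: C, bond orders sum to 4 (valence 4) → 0 H
  atom 6: C, bond orders sum to 3 (valence 4) → 1 H
  atom 7: C, bond orders sum to 3 (valence 4) → 1 H
  atom 8: C, bond orders sum to 3 (valence 4) → 1 H
  atom 9: C, bond orders sum to 3 (valence 4) → 1 H
  atom 10: C, bond orders sum to 4 (valence 4) → 0 H
  atom 11: O, bond orders sum to 2 (valence 2) → 0 H
  atom 12: C, bond orders sum to 1 (valence 4) → 3 H
Total hydrogens: 10.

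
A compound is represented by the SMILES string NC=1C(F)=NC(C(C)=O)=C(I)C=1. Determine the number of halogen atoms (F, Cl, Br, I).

2

Halogen atoms appear at heavy-atom positions 4, 11 (1×F, 1×I).
Other groups present: 1 ketone, 1 primary amine.
Halogen count: 2.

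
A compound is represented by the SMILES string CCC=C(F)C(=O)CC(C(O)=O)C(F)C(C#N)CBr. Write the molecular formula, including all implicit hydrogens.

C12H14BrF2NO3

Walk through each heavy atom and fill implicit hydrogens from standard valence (C 4, N 3, O 2, S 2, halogen 1):
  atom 1: C, bond orders sum to 1 (valence 4) → 3 H
  atom 2: C, bond orders sum to 2 (valence 4) → 2 H
  atom 3: C, bond orders sum to 3 (valence 4) → 1 H
  atom 4: C, bond orders sum to 4 (valence 4) → 0 H
  atom 5: F (halogen, monovalent) → 0 H
  atom 6: C, bond orders sum to 4 (valence 4) → 0 H
  atom 7: O, bond orders sum to 2 (valence 2) → 0 H
  atom 8: C, bond orders sum to 2 (valence 4) → 2 H
  atom 9: C, bond orders sum to 3 (valence 4) → 1 H
  atom 10: C, bond orders sum to 4 (valence 4) → 0 H
  atom 11: O, bond orders sum to 1 (valence 2) → 1 H
  atom 12: O, bond orders sum to 2 (valence 2) → 0 H
  atom 13: C, bond orders sum to 3 (valence 4) → 1 H
  atom 14: F (halogen, monovalent) → 0 H
  atom 15: C, bond orders sum to 3 (valence 4) → 1 H
  atom 16: C, bond orders sum to 4 (valence 4) → 0 H
  atom 17: N, bond orders sum to 3 (valence 3) → 0 H
  atom 18: C, bond orders sum to 2 (valence 4) → 2 H
  atom 19: Br (halogen, monovalent) → 0 H
Totals → C:12, H:14, Br:1, F:2, N:1, O:3.
In Hill order: C12H14BrF2NO3.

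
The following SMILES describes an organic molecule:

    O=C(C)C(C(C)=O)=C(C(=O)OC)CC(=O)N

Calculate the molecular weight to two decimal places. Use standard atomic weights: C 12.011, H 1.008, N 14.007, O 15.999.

First, the molecular formula is C10H13NO5 (counting implicit H from valence).
  C: 10 × 12.011 = 120.110
  H: 13 × 1.008 = 13.104
  N: 1 × 14.007 = 14.007
  O: 5 × 15.999 = 79.995
Sum: 10×12.011 + 13×1.008 + 1×14.007 + 5×15.999 = 227.216 → 227.22 g/mol.

227.22 g/mol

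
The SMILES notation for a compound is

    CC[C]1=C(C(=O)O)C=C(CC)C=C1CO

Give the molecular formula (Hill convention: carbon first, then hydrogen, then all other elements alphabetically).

C12H16O3

Walk through each heavy atom and fill implicit hydrogens from standard valence (C 4, N 3, O 2, S 2, halogen 1):
  atom 1: C, bond orders sum to 1 (valence 4) → 3 H
  atom 2: C, bond orders sum to 2 (valence 4) → 2 H
  atom 3: C with explicit H count 0
  atom 4: C, bond orders sum to 4 (valence 4) → 0 H
  atom 5: C, bond orders sum to 4 (valence 4) → 0 H
  atom 6: O, bond orders sum to 2 (valence 2) → 0 H
  atom 7: O, bond orders sum to 1 (valence 2) → 1 H
  atom 8: C, bond orders sum to 3 (valence 4) → 1 H
  atom 9: C, bond orders sum to 4 (valence 4) → 0 H
  atom 10: C, bond orders sum to 2 (valence 4) → 2 H
  atom 11: C, bond orders sum to 1 (valence 4) → 3 H
  atom 12: C, bond orders sum to 3 (valence 4) → 1 H
  atom 13: C, bond orders sum to 4 (valence 4) → 0 H
  atom 14: C, bond orders sum to 2 (valence 4) → 2 H
  atom 15: O, bond orders sum to 1 (valence 2) → 1 H
Totals → C:12, H:16, O:3.
In Hill order: C12H16O3.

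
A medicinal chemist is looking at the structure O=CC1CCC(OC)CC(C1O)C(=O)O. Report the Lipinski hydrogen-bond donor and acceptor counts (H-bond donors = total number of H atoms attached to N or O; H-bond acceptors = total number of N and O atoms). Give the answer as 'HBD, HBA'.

2, 5

Donors: find every N or O and count the H atoms it carries.
  atom 1 (O): bond orders sum to 2 → 0 H
  atom 7 (O): bond orders sum to 2 → 0 H
  atom 12 (O): bond orders sum to 1 → 1 H
  atom 14 (O): bond orders sum to 2 → 0 H
  atom 15 (O): bond orders sum to 1 → 1 H
Lipinski HBD = 2.
Acceptors: N atoms = 0, O atoms = 5 → HBA = 5.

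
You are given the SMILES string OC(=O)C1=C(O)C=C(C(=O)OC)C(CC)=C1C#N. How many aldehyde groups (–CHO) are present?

Scan the SMILES for the aldehyde motif — none present.
Groups that are present: 1 carboxylic acid, 1 ester, 1 hydroxyl, 1 nitrile.

0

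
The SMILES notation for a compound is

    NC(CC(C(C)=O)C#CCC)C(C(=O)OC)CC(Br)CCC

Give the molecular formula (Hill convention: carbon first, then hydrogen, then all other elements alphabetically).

C17H28BrNO3

Walk through each heavy atom and fill implicit hydrogens from standard valence (C 4, N 3, O 2, S 2, halogen 1):
  atom 1: N, bond orders sum to 1 (valence 3) → 2 H
  atom 2: C, bond orders sum to 3 (valence 4) → 1 H
  atom 3: C, bond orders sum to 2 (valence 4) → 2 H
  atom 4: C, bond orders sum to 3 (valence 4) → 1 H
  atom 5: C, bond orders sum to 4 (valence 4) → 0 H
  atom 6: C, bond orders sum to 1 (valence 4) → 3 H
  atom 7: O, bond orders sum to 2 (valence 2) → 0 H
  atom 8: C, bond orders sum to 4 (valence 4) → 0 H
  atom 9: C, bond orders sum to 4 (valence 4) → 0 H
  atom 10: C, bond orders sum to 2 (valence 4) → 2 H
  atom 11: C, bond orders sum to 1 (valence 4) → 3 H
  atom 12: C, bond orders sum to 3 (valence 4) → 1 H
  atom 13: C, bond orders sum to 4 (valence 4) → 0 H
  atom 14: O, bond orders sum to 2 (valence 2) → 0 H
  atom 15: O, bond orders sum to 2 (valence 2) → 0 H
  atom 16: C, bond orders sum to 1 (valence 4) → 3 H
  atom 17: C, bond orders sum to 2 (valence 4) → 2 H
  atom 18: C, bond orders sum to 3 (valence 4) → 1 H
  atom 19: Br (halogen, monovalent) → 0 H
  atom 20: C, bond orders sum to 2 (valence 4) → 2 H
  atom 21: C, bond orders sum to 2 (valence 4) → 2 H
  atom 22: C, bond orders sum to 1 (valence 4) → 3 H
Totals → C:17, H:28, Br:1, N:1, O:3.
In Hill order: C17H28BrNO3.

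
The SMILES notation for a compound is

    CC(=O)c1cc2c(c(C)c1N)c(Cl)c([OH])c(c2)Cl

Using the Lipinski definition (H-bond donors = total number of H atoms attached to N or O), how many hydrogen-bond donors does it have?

3

Donors: find every N or O and count the H atoms it carries.
  atom 3 (O): bond orders sum to 2 → 0 H
  atom 11 (N): bond orders sum to 1 → 2 H
  atom 15 (O): bond orders sum to 1 → 1 H
Lipinski HBD = 3.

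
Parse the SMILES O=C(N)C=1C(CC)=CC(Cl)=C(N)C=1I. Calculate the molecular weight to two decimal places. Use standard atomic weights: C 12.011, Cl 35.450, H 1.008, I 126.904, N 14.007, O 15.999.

324.55 g/mol

First, the molecular formula is C9H10ClIN2O (counting implicit H from valence).
  C: 9 × 12.011 = 108.099
  Cl: 1 × 35.450 = 35.450
  H: 10 × 1.008 = 10.080
  I: 1 × 126.904 = 126.904
  N: 2 × 14.007 = 28.014
  O: 1 × 15.999 = 15.999
Sum: 9×12.011 + 1×35.450 + 10×1.008 + 1×126.904 + 2×14.007 + 1×15.999 = 324.546 → 324.55 g/mol.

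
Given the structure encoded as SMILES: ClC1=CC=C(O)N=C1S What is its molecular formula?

C5H4ClNOS

Walk through each heavy atom and fill implicit hydrogens from standard valence (C 4, N 3, O 2, S 2, halogen 1):
  atom 1: Cl (halogen, monovalent) → 0 H
  atom 2: C, bond orders sum to 4 (valence 4) → 0 H
  atom 3: C, bond orders sum to 3 (valence 4) → 1 H
  atom 4: C, bond orders sum to 3 (valence 4) → 1 H
  atom 5: C, bond orders sum to 4 (valence 4) → 0 H
  atom 6: O, bond orders sum to 1 (valence 2) → 1 H
  atom 7: N, bond orders sum to 3 (valence 3) → 0 H
  atom 8: C, bond orders sum to 4 (valence 4) → 0 H
  atom 9: S, bond orders sum to 1 (valence 2) → 1 H
Totals → C:5, H:4, Cl:1, N:1, O:1, S:1.
In Hill order: C5H4ClNOS.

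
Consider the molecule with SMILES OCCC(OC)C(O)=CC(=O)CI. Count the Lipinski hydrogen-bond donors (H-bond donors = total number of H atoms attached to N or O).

2

Donors: find every N or O and count the H atoms it carries.
  atom 1 (O): bond orders sum to 1 → 1 H
  atom 5 (O): bond orders sum to 2 → 0 H
  atom 8 (O): bond orders sum to 1 → 1 H
  atom 11 (O): bond orders sum to 2 → 0 H
Lipinski HBD = 2.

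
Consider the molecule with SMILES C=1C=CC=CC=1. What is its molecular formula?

Walk through each heavy atom and fill implicit hydrogens from standard valence (C 4, N 3, O 2, S 2, halogen 1):
  atom 1: C, bond orders sum to 3 (valence 4) → 1 H
  atom 2: C, bond orders sum to 3 (valence 4) → 1 H
  atom 3: C, bond orders sum to 3 (valence 4) → 1 H
  atom 4: C, bond orders sum to 3 (valence 4) → 1 H
  atom 5: C, bond orders sum to 3 (valence 4) → 1 H
  atom 6: C, bond orders sum to 3 (valence 4) → 1 H
Totals → C:6, H:6.
In Hill order: C6H6.

C6H6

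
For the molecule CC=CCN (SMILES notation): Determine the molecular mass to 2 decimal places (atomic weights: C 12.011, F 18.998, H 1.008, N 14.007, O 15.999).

First, the molecular formula is C4H9N (counting implicit H from valence).
  C: 4 × 12.011 = 48.044
  H: 9 × 1.008 = 9.072
  N: 1 × 14.007 = 14.007
Sum: 4×12.011 + 9×1.008 + 1×14.007 = 71.123 → 71.12 g/mol.

71.12 g/mol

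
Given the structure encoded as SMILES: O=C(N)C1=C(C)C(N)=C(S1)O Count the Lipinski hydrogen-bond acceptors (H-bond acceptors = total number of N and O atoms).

4

N atoms: 2; O atoms: 2.
Lipinski HBA = 2 + 2 = 4.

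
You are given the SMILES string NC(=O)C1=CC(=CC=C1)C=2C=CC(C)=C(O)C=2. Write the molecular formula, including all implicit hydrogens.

C14H13NO2

Walk through each heavy atom and fill implicit hydrogens from standard valence (C 4, N 3, O 2, S 2, halogen 1):
  atom 1: N, bond orders sum to 1 (valence 3) → 2 H
  atom 2: C, bond orders sum to 4 (valence 4) → 0 H
  atom 3: O, bond orders sum to 2 (valence 2) → 0 H
  atom 4: C, bond orders sum to 4 (valence 4) → 0 H
  atom 5: C, bond orders sum to 3 (valence 4) → 1 H
  atom 6: C, bond orders sum to 4 (valence 4) → 0 H
  atom 7: C, bond orders sum to 3 (valence 4) → 1 H
  atom 8: C, bond orders sum to 3 (valence 4) → 1 H
  atom 9: C, bond orders sum to 3 (valence 4) → 1 H
  atom 10: C, bond orders sum to 4 (valence 4) → 0 H
  atom 11: C, bond orders sum to 3 (valence 4) → 1 H
  atom 12: C, bond orders sum to 3 (valence 4) → 1 H
  atom 13: C, bond orders sum to 4 (valence 4) → 0 H
  atom 14: C, bond orders sum to 1 (valence 4) → 3 H
  atom 15: C, bond orders sum to 4 (valence 4) → 0 H
  atom 16: O, bond orders sum to 1 (valence 2) → 1 H
  atom 17: C, bond orders sum to 3 (valence 4) → 1 H
Totals → C:14, H:13, N:1, O:2.
In Hill order: C14H13NO2.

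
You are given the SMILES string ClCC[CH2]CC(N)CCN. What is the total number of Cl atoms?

1

Scan the SMILES for Cl atoms (remember two-letter symbols like Cl and Br are single atoms).
Chlorine count: 1.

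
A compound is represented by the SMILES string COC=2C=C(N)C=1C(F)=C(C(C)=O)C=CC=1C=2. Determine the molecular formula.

C13H12FNO2

Walk through each heavy atom and fill implicit hydrogens from standard valence (C 4, N 3, O 2, S 2, halogen 1):
  atom 1: C, bond orders sum to 1 (valence 4) → 3 H
  atom 2: O, bond orders sum to 2 (valence 2) → 0 H
  atom 3: C, bond orders sum to 4 (valence 4) → 0 H
  atom 4: C, bond orders sum to 3 (valence 4) → 1 H
  atom 5: C, bond orders sum to 4 (valence 4) → 0 H
  atom 6: N, bond orders sum to 1 (valence 3) → 2 H
  atom 7: C, bond orders sum to 4 (valence 4) → 0 H
  atom 8: C, bond orders sum to 4 (valence 4) → 0 H
  atom 9: F (halogen, monovalent) → 0 H
  atom 10: C, bond orders sum to 4 (valence 4) → 0 H
  atom 11: C, bond orders sum to 4 (valence 4) → 0 H
  atom 12: C, bond orders sum to 1 (valence 4) → 3 H
  atom 13: O, bond orders sum to 2 (valence 2) → 0 H
  atom 14: C, bond orders sum to 3 (valence 4) → 1 H
  atom 15: C, bond orders sum to 3 (valence 4) → 1 H
  atom 16: C, bond orders sum to 4 (valence 4) → 0 H
  atom 17: C, bond orders sum to 3 (valence 4) → 1 H
Totals → C:13, H:12, F:1, N:1, O:2.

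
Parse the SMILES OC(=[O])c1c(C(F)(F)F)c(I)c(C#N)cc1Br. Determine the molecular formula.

Walk through each heavy atom and fill implicit hydrogens from standard valence (C 4, N 3, O 2, S 2, halogen 1); for lowercase aromatic atoms, an aromatic c carries 1 H when it has two neighbours and 0 H with three, and aromatic n carries 0 H:
  atom 1: O, bond orders sum to 1 (valence 2) → 1 H
  atom 2: C, bond orders sum to 4 (valence 4) → 0 H
  atom 3: O with explicit H count 0
  atom 4: aromatic c, 3 neighbours → 0 H
  atom 5: aromatic c, 3 neighbours → 0 H
  atom 6: C, bond orders sum to 4 (valence 4) → 0 H
  atom 7: F (halogen, monovalent) → 0 H
  atom 8: F (halogen, monovalent) → 0 H
  atom 9: F (halogen, monovalent) → 0 H
  atom 10: aromatic c, 3 neighbours → 0 H
  atom 11: I (halogen, monovalent) → 0 H
  atom 12: aromatic c, 3 neighbours → 0 H
  atom 13: C, bond orders sum to 4 (valence 4) → 0 H
  atom 14: N, bond orders sum to 3 (valence 3) → 0 H
  atom 15: aromatic c, 2 neighbours → 1 H
  atom 16: aromatic c, 3 neighbours → 0 H
  atom 17: Br (halogen, monovalent) → 0 H
Totals → C:9, H:2, Br:1, F:3, I:1, N:1, O:2.

C9H2BrF3INO2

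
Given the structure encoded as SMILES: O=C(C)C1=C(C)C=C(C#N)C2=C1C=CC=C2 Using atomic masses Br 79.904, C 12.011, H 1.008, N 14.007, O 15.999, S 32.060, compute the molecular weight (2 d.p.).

209.25 g/mol

First, the molecular formula is C14H11NO (counting implicit H from valence).
  C: 14 × 12.011 = 168.154
  H: 11 × 1.008 = 11.088
  N: 1 × 14.007 = 14.007
  O: 1 × 15.999 = 15.999
Sum: 14×12.011 + 11×1.008 + 1×14.007 + 1×15.999 = 209.248 → 209.25 g/mol.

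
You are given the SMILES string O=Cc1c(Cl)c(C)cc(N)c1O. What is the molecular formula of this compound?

C8H8ClNO2

Walk through each heavy atom and fill implicit hydrogens from standard valence (C 4, N 3, O 2, S 2, halogen 1); for lowercase aromatic atoms, an aromatic c carries 1 H when it has two neighbours and 0 H with three, and aromatic n carries 0 H:
  atom 1: O, bond orders sum to 2 (valence 2) → 0 H
  atom 2: C, bond orders sum to 3 (valence 4) → 1 H
  atom 3: aromatic c, 3 neighbours → 0 H
  atom 4: aromatic c, 3 neighbours → 0 H
  atom 5: Cl (halogen, monovalent) → 0 H
  atom 6: aromatic c, 3 neighbours → 0 H
  atom 7: C, bond orders sum to 1 (valence 4) → 3 H
  atom 8: aromatic c, 2 neighbours → 1 H
  atom 9: aromatic c, 3 neighbours → 0 H
  atom 10: N, bond orders sum to 1 (valence 3) → 2 H
  atom 11: aromatic c, 3 neighbours → 0 H
  atom 12: O, bond orders sum to 1 (valence 2) → 1 H
Totals → C:8, H:8, Cl:1, N:1, O:2.
In Hill order: C8H8ClNO2.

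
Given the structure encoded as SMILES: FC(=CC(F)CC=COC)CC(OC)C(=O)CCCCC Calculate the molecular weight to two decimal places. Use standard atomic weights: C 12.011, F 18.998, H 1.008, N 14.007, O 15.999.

First, the molecular formula is C16H26F2O3 (counting implicit H from valence).
  C: 16 × 12.011 = 192.176
  F: 2 × 18.998 = 37.996
  H: 26 × 1.008 = 26.208
  O: 3 × 15.999 = 47.997
Sum: 16×12.011 + 2×18.998 + 26×1.008 + 3×15.999 = 304.377 → 304.38 g/mol.

304.38 g/mol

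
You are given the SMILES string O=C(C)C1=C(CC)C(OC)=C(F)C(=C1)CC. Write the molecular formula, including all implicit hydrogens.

Walk through each heavy atom and fill implicit hydrogens from standard valence (C 4, N 3, O 2, S 2, halogen 1):
  atom 1: O, bond orders sum to 2 (valence 2) → 0 H
  atom 2: C, bond orders sum to 4 (valence 4) → 0 H
  atom 3: C, bond orders sum to 1 (valence 4) → 3 H
  atom 4: C, bond orders sum to 4 (valence 4) → 0 H
  atom 5: C, bond orders sum to 4 (valence 4) → 0 H
  atom 6: C, bond orders sum to 2 (valence 4) → 2 H
  atom 7: C, bond orders sum to 1 (valence 4) → 3 H
  atom 8: C, bond orders sum to 4 (valence 4) → 0 H
  atom 9: O, bond orders sum to 2 (valence 2) → 0 H
  atom 10: C, bond orders sum to 1 (valence 4) → 3 H
  atom 11: C, bond orders sum to 4 (valence 4) → 0 H
  atom 12: F (halogen, monovalent) → 0 H
  atom 13: C, bond orders sum to 4 (valence 4) → 0 H
  atom 14: C, bond orders sum to 3 (valence 4) → 1 H
  atom 15: C, bond orders sum to 2 (valence 4) → 2 H
  atom 16: C, bond orders sum to 1 (valence 4) → 3 H
Totals → C:13, H:17, F:1, O:2.

C13H17FO2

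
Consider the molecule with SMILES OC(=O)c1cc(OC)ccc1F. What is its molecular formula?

C8H7FO3

Walk through each heavy atom and fill implicit hydrogens from standard valence (C 4, N 3, O 2, S 2, halogen 1); for lowercase aromatic atoms, an aromatic c carries 1 H when it has two neighbours and 0 H with three, and aromatic n carries 0 H:
  atom 1: O, bond orders sum to 1 (valence 2) → 1 H
  atom 2: C, bond orders sum to 4 (valence 4) → 0 H
  atom 3: O, bond orders sum to 2 (valence 2) → 0 H
  atom 4: aromatic c, 3 neighbours → 0 H
  atom 5: aromatic c, 2 neighbours → 1 H
  atom 6: aromatic c, 3 neighbours → 0 H
  atom 7: O, bond orders sum to 2 (valence 2) → 0 H
  atom 8: C, bond orders sum to 1 (valence 4) → 3 H
  atom 9: aromatic c, 2 neighbours → 1 H
  atom 10: aromatic c, 2 neighbours → 1 H
  atom 11: aromatic c, 3 neighbours → 0 H
  atom 12: F (halogen, monovalent) → 0 H
Totals → C:8, H:7, F:1, O:3.
In Hill order: C8H7FO3.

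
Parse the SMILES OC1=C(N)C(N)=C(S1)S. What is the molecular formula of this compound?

Walk through each heavy atom and fill implicit hydrogens from standard valence (C 4, N 3, O 2, S 2, halogen 1):
  atom 1: O, bond orders sum to 1 (valence 2) → 1 H
  atom 2: C, bond orders sum to 4 (valence 4) → 0 H
  atom 3: C, bond orders sum to 4 (valence 4) → 0 H
  atom 4: N, bond orders sum to 1 (valence 3) → 2 H
  atom 5: C, bond orders sum to 4 (valence 4) → 0 H
  atom 6: N, bond orders sum to 1 (valence 3) → 2 H
  atom 7: C, bond orders sum to 4 (valence 4) → 0 H
  atom 8: S, bond orders sum to 2 (valence 2) → 0 H
  atom 9: S, bond orders sum to 1 (valence 2) → 1 H
Totals → C:4, H:6, N:2, O:1, S:2.
In Hill order: C4H6N2OS2.

C4H6N2OS2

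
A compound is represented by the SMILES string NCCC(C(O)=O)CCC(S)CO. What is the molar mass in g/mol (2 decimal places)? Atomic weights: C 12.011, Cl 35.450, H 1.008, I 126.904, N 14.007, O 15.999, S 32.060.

207.29 g/mol

First, the molecular formula is C8H17NO3S (counting implicit H from valence).
  C: 8 × 12.011 = 96.088
  H: 17 × 1.008 = 17.136
  N: 1 × 14.007 = 14.007
  O: 3 × 15.999 = 47.997
  S: 1 × 32.060 = 32.060
Sum: 8×12.011 + 17×1.008 + 1×14.007 + 3×15.999 + 1×32.060 = 207.288 → 207.29 g/mol.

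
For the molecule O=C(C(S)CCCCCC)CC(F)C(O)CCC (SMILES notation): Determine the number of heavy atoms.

Every atom symbol written in the SMILES (organic subset) is one heavy atom; implicit H are not written.
Heavy atoms by element → C:14, F:1, O:2, S:1.
Total: 18.

18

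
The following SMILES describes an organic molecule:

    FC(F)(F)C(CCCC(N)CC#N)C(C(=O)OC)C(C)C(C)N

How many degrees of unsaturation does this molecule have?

Degree of unsaturation = (number of rings) + (number of π bonds).
Ring closures in the SMILES: 0.
π bonds: 1 double bond (each 1 DoU), 1 triple bond (each 2 DoU) → 3 DoU from unsaturation.
Total DoU = 0 + 3 = 3.

3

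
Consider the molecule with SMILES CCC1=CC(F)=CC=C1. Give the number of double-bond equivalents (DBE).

4

Degree of unsaturation = (number of rings) + (number of π bonds).
Ring closures in the SMILES: 1.
π bonds: 3 double bonds (each 1 DoU) → 3 DoU from unsaturation.
Total DoU = 1 + 3 = 4.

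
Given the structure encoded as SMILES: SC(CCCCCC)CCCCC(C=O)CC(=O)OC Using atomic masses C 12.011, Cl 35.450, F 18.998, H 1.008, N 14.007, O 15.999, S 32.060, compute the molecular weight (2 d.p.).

302.47 g/mol

First, the molecular formula is C16H30O3S (counting implicit H from valence).
  C: 16 × 12.011 = 192.176
  H: 30 × 1.008 = 30.240
  O: 3 × 15.999 = 47.997
  S: 1 × 32.060 = 32.060
Sum: 16×12.011 + 30×1.008 + 3×15.999 + 1×32.060 = 302.473 → 302.47 g/mol.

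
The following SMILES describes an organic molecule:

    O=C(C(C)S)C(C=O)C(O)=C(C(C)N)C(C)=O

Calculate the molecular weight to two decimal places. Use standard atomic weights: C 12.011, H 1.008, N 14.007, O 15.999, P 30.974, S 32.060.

259.32 g/mol

First, the molecular formula is C11H17NO4S (counting implicit H from valence).
  C: 11 × 12.011 = 132.121
  H: 17 × 1.008 = 17.136
  N: 1 × 14.007 = 14.007
  O: 4 × 15.999 = 63.996
  S: 1 × 32.060 = 32.060
Sum: 11×12.011 + 17×1.008 + 1×14.007 + 4×15.999 + 1×32.060 = 259.320 → 259.32 g/mol.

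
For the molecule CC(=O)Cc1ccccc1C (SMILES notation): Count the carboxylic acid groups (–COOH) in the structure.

0

Scan the SMILES for the carboxylic acid motif — none present.
Groups that are present: 1 ketone.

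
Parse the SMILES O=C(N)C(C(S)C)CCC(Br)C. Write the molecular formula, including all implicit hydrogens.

Walk through each heavy atom and fill implicit hydrogens from standard valence (C 4, N 3, O 2, S 2, halogen 1):
  atom 1: O, bond orders sum to 2 (valence 2) → 0 H
  atom 2: C, bond orders sum to 4 (valence 4) → 0 H
  atom 3: N, bond orders sum to 1 (valence 3) → 2 H
  atom 4: C, bond orders sum to 3 (valence 4) → 1 H
  atom 5: C, bond orders sum to 3 (valence 4) → 1 H
  atom 6: S, bond orders sum to 1 (valence 2) → 1 H
  atom 7: C, bond orders sum to 1 (valence 4) → 3 H
  atom 8: C, bond orders sum to 2 (valence 4) → 2 H
  atom 9: C, bond orders sum to 2 (valence 4) → 2 H
  atom 10: C, bond orders sum to 3 (valence 4) → 1 H
  atom 11: Br (halogen, monovalent) → 0 H
  atom 12: C, bond orders sum to 1 (valence 4) → 3 H
Totals → C:8, H:16, Br:1, N:1, O:1, S:1.
In Hill order: C8H16BrNOS.

C8H16BrNOS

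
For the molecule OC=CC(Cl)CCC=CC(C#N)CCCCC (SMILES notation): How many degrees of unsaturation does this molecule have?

4

Molecular formula: C14H22ClNO.
DoU = (2C + 2 + N − H − X) / 2, where X is the halogen count and O/S are ignored.
    = (2·14 + 2 + 1 − 22 − 1) / 2 = 8 / 2 = 4.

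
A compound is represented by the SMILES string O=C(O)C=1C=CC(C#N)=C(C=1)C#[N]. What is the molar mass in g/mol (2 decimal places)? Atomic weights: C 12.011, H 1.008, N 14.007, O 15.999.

172.14 g/mol

First, the molecular formula is C9H4N2O2 (counting implicit H from valence).
  C: 9 × 12.011 = 108.099
  H: 4 × 1.008 = 4.032
  N: 2 × 14.007 = 28.014
  O: 2 × 15.999 = 31.998
Sum: 9×12.011 + 4×1.008 + 2×14.007 + 2×15.999 = 172.143 → 172.14 g/mol.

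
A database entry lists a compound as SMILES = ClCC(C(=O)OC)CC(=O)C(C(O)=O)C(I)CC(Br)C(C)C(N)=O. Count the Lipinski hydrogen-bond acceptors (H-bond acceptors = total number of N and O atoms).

7

N atoms: 1; O atoms: 6.
Lipinski HBA = 1 + 6 = 7.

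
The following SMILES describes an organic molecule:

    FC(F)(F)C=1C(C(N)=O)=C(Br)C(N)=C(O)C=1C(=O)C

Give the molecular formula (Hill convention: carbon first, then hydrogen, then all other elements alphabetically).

Walk through each heavy atom and fill implicit hydrogens from standard valence (C 4, N 3, O 2, S 2, halogen 1):
  atom 1: F (halogen, monovalent) → 0 H
  atom 2: C, bond orders sum to 4 (valence 4) → 0 H
  atom 3: F (halogen, monovalent) → 0 H
  atom 4: F (halogen, monovalent) → 0 H
  atom 5: C, bond orders sum to 4 (valence 4) → 0 H
  atom 6: C, bond orders sum to 4 (valence 4) → 0 H
  atom 7: C, bond orders sum to 4 (valence 4) → 0 H
  atom 8: N, bond orders sum to 1 (valence 3) → 2 H
  atom 9: O, bond orders sum to 2 (valence 2) → 0 H
  atom 10: C, bond orders sum to 4 (valence 4) → 0 H
  atom 11: Br (halogen, monovalent) → 0 H
  atom 12: C, bond orders sum to 4 (valence 4) → 0 H
  atom 13: N, bond orders sum to 1 (valence 3) → 2 H
  atom 14: C, bond orders sum to 4 (valence 4) → 0 H
  atom 15: O, bond orders sum to 1 (valence 2) → 1 H
  atom 16: C, bond orders sum to 4 (valence 4) → 0 H
  atom 17: C, bond orders sum to 4 (valence 4) → 0 H
  atom 18: O, bond orders sum to 2 (valence 2) → 0 H
  atom 19: C, bond orders sum to 1 (valence 4) → 3 H
Totals → C:10, H:8, Br:1, F:3, N:2, O:3.

C10H8BrF3N2O3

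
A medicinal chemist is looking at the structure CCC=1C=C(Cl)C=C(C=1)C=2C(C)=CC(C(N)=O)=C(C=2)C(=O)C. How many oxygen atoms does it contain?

Scan the SMILES for O atoms (remember two-letter symbols like Cl and Br are single atoms).
Oxygen count: 2.

2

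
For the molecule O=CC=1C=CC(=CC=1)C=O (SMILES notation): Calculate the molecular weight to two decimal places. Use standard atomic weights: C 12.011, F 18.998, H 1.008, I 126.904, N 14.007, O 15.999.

First, the molecular formula is C8H6O2 (counting implicit H from valence).
  C: 8 × 12.011 = 96.088
  H: 6 × 1.008 = 6.048
  O: 2 × 15.999 = 31.998
Sum: 8×12.011 + 6×1.008 + 2×15.999 = 134.134 → 134.13 g/mol.

134.13 g/mol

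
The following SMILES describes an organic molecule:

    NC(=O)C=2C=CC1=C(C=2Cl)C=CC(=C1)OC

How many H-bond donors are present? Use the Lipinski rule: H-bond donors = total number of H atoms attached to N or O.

2

Donors: find every N or O and count the H atoms it carries.
  atom 1 (N): bond orders sum to 1 → 2 H
  atom 3 (O): bond orders sum to 2 → 0 H
  atom 15 (O): bond orders sum to 2 → 0 H
Lipinski HBD = 2.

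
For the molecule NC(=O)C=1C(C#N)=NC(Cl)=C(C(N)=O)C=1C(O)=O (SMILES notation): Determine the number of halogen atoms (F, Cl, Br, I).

Halogen atoms appear at heavy-atom position 10 (1×Cl).
Other groups present: 2 amide, 1 carboxylic acid, 1 nitrile.
Halogen count: 1.

1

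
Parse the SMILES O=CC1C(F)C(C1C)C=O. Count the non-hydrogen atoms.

Every atom symbol written in the SMILES (organic subset) is one heavy atom; implicit H are not written.
Heavy atoms by element → C:7, F:1, O:2.
Total: 10.

10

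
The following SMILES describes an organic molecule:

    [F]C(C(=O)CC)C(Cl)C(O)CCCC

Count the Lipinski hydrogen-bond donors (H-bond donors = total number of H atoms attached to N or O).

Donors: find every N or O and count the H atoms it carries.
  atom 4 (O): bond orders sum to 2 → 0 H
  atom 10 (O): bond orders sum to 1 → 1 H
Lipinski HBD = 1.

1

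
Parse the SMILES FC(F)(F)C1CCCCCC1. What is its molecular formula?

C8H13F3

Walk through each heavy atom and fill implicit hydrogens from standard valence (C 4, N 3, O 2, S 2, halogen 1):
  atom 1: F (halogen, monovalent) → 0 H
  atom 2: C, bond orders sum to 4 (valence 4) → 0 H
  atom 3: F (halogen, monovalent) → 0 H
  atom 4: F (halogen, monovalent) → 0 H
  atom 5: C, bond orders sum to 3 (valence 4) → 1 H
  atom 6: C, bond orders sum to 2 (valence 4) → 2 H
  atom 7: C, bond orders sum to 2 (valence 4) → 2 H
  atom 8: C, bond orders sum to 2 (valence 4) → 2 H
  atom 9: C, bond orders sum to 2 (valence 4) → 2 H
  atom 10: C, bond orders sum to 2 (valence 4) → 2 H
  atom 11: C, bond orders sum to 2 (valence 4) → 2 H
Totals → C:8, H:13, F:3.
In Hill order: C8H13F3.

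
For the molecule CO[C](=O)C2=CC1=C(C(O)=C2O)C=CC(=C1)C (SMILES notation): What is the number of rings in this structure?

2

In SMILES, each pair of matching ring-closure digits denotes one ring-closing bond; the number of such bonds equals the number of independent rings.
Ring-closure bonds here: 2.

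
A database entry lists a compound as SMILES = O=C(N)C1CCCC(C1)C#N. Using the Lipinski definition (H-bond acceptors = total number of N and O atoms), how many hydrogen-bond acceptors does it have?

N atoms: 2; O atoms: 1.
Lipinski HBA = 2 + 1 = 3.

3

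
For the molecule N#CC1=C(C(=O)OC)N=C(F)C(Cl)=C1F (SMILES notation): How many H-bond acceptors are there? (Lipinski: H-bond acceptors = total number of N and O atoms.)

N atoms: 2; O atoms: 2.
Lipinski HBA = 2 + 2 = 4.

4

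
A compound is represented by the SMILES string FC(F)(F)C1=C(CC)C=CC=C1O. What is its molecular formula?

Walk through each heavy atom and fill implicit hydrogens from standard valence (C 4, N 3, O 2, S 2, halogen 1):
  atom 1: F (halogen, monovalent) → 0 H
  atom 2: C, bond orders sum to 4 (valence 4) → 0 H
  atom 3: F (halogen, monovalent) → 0 H
  atom 4: F (halogen, monovalent) → 0 H
  atom 5: C, bond orders sum to 4 (valence 4) → 0 H
  atom 6: C, bond orders sum to 4 (valence 4) → 0 H
  atom 7: C, bond orders sum to 2 (valence 4) → 2 H
  atom 8: C, bond orders sum to 1 (valence 4) → 3 H
  atom 9: C, bond orders sum to 3 (valence 4) → 1 H
  atom 10: C, bond orders sum to 3 (valence 4) → 1 H
  atom 11: C, bond orders sum to 3 (valence 4) → 1 H
  atom 12: C, bond orders sum to 4 (valence 4) → 0 H
  atom 13: O, bond orders sum to 1 (valence 2) → 1 H
Totals → C:9, H:9, F:3, O:1.
In Hill order: C9H9F3O.

C9H9F3O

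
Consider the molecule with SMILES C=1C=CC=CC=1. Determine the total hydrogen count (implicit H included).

6

Walk through each heavy atom and fill implicit hydrogens from standard valence (C 4, N 3, O 2, S 2, halogen 1):
  atom 1: C, bond orders sum to 3 (valence 4) → 1 H
  atom 2: C, bond orders sum to 3 (valence 4) → 1 H
  atom 3: C, bond orders sum to 3 (valence 4) → 1 H
  atom 4: C, bond orders sum to 3 (valence 4) → 1 H
  atom 5: C, bond orders sum to 3 (valence 4) → 1 H
  atom 6: C, bond orders sum to 3 (valence 4) → 1 H
Total hydrogens: 6.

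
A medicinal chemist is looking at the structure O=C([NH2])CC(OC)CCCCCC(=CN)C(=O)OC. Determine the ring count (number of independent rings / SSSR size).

0

In SMILES, each pair of matching ring-closure digits denotes one ring-closing bond; the number of such bonds equals the number of independent rings.
Ring-closure bonds here: 0.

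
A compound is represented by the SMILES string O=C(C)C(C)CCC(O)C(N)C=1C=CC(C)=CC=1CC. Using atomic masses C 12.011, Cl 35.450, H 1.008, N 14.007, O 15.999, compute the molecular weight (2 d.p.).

First, the molecular formula is C17H27NO2 (counting implicit H from valence).
  C: 17 × 12.011 = 204.187
  H: 27 × 1.008 = 27.216
  N: 1 × 14.007 = 14.007
  O: 2 × 15.999 = 31.998
Sum: 17×12.011 + 27×1.008 + 1×14.007 + 2×15.999 = 277.408 → 277.41 g/mol.

277.41 g/mol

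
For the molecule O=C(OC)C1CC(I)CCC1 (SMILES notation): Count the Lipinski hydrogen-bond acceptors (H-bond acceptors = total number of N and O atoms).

2

N atoms: 0; O atoms: 2.
Lipinski HBA = 0 + 2 = 2.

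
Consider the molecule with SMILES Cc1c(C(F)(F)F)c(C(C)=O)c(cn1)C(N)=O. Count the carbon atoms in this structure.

10

Count every carbon token in the SMILES (each C, including those in ring-closure positions and inside branches).
Carbon count: 10.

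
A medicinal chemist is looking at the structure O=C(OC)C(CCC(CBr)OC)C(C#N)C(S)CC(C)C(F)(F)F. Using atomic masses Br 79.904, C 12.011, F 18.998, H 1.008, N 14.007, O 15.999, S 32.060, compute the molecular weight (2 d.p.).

First, the molecular formula is C15H23BrF3NO3S (counting implicit H from valence).
  Br: 1 × 79.904 = 79.904
  C: 15 × 12.011 = 180.165
  F: 3 × 18.998 = 56.994
  H: 23 × 1.008 = 23.184
  N: 1 × 14.007 = 14.007
  O: 3 × 15.999 = 47.997
  S: 1 × 32.060 = 32.060
Sum: 1×79.904 + 15×12.011 + 3×18.998 + 23×1.008 + 1×14.007 + 3×15.999 + 1×32.060 = 434.311 → 434.31 g/mol.

434.31 g/mol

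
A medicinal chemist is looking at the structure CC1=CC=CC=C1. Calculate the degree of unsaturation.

Degree of unsaturation = (number of rings) + (number of π bonds).
Ring closures in the SMILES: 1.
π bonds: 3 double bonds (each 1 DoU) → 3 DoU from unsaturation.
Total DoU = 1 + 3 = 4.

4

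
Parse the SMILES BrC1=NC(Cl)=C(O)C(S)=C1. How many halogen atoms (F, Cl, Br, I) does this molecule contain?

2

Halogen atoms appear at heavy-atom positions 1, 5 (1×Br, 1×Cl).
Other groups present: 1 hydroxyl, 1 thiol.
Halogen count: 2.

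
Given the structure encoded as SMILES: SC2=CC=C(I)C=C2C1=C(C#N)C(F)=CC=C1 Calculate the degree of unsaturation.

10

Degree of unsaturation = (number of rings) + (number of π bonds).
Ring closures in the SMILES: 2.
π bonds: 6 double bonds (each 1 DoU), 1 triple bond (each 2 DoU) → 8 DoU from unsaturation.
Total DoU = 2 + 8 = 10.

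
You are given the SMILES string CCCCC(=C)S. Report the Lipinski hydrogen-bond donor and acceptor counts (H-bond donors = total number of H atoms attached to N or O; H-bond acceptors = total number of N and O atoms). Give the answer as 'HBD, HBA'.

0, 0

Donors: find every N or O and count the H atoms it carries.
  (no N or O atoms present)
Lipinski HBD = 0.
Acceptors: N atoms = 0, O atoms = 0 → HBA = 0.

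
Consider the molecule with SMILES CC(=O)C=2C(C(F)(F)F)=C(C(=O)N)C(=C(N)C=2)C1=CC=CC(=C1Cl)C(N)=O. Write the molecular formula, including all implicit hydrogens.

Walk through each heavy atom and fill implicit hydrogens from standard valence (C 4, N 3, O 2, S 2, halogen 1):
  atom 1: C, bond orders sum to 1 (valence 4) → 3 H
  atom 2: C, bond orders sum to 4 (valence 4) → 0 H
  atom 3: O, bond orders sum to 2 (valence 2) → 0 H
  atom 4: C, bond orders sum to 4 (valence 4) → 0 H
  atom 5: C, bond orders sum to 4 (valence 4) → 0 H
  atom 6: C, bond orders sum to 4 (valence 4) → 0 H
  atom 7: F (halogen, monovalent) → 0 H
  atom 8: F (halogen, monovalent) → 0 H
  atom 9: F (halogen, monovalent) → 0 H
  atom 10: C, bond orders sum to 4 (valence 4) → 0 H
  atom 11: C, bond orders sum to 4 (valence 4) → 0 H
  atom 12: O, bond orders sum to 2 (valence 2) → 0 H
  atom 13: N, bond orders sum to 1 (valence 3) → 2 H
  atom 14: C, bond orders sum to 4 (valence 4) → 0 H
  atom 15: C, bond orders sum to 4 (valence 4) → 0 H
  atom 16: N, bond orders sum to 1 (valence 3) → 2 H
  atom 17: C, bond orders sum to 3 (valence 4) → 1 H
  atom 18: C, bond orders sum to 4 (valence 4) → 0 H
  atom 19: C, bond orders sum to 3 (valence 4) → 1 H
  atom 20: C, bond orders sum to 3 (valence 4) → 1 H
  atom 21: C, bond orders sum to 3 (valence 4) → 1 H
  atom 22: C, bond orders sum to 4 (valence 4) → 0 H
  atom 23: C, bond orders sum to 4 (valence 4) → 0 H
  atom 24: Cl (halogen, monovalent) → 0 H
  atom 25: C, bond orders sum to 4 (valence 4) → 0 H
  atom 26: N, bond orders sum to 1 (valence 3) → 2 H
  atom 27: O, bond orders sum to 2 (valence 2) → 0 H
Totals → C:17, H:13, Cl:1, F:3, N:3, O:3.
In Hill order: C17H13ClF3N3O3.

C17H13ClF3N3O3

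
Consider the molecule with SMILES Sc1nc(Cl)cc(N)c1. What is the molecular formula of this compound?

C5H5ClN2S

Walk through each heavy atom and fill implicit hydrogens from standard valence (C 4, N 3, O 2, S 2, halogen 1); for lowercase aromatic atoms, an aromatic c carries 1 H when it has two neighbours and 0 H with three, and aromatic n carries 0 H:
  atom 1: S, bond orders sum to 1 (valence 2) → 1 H
  atom 2: aromatic c, 3 neighbours → 0 H
  atom 3: aromatic n, 2 neighbours → 0 H
  atom 4: aromatic c, 3 neighbours → 0 H
  atom 5: Cl (halogen, monovalent) → 0 H
  atom 6: aromatic c, 2 neighbours → 1 H
  atom 7: aromatic c, 3 neighbours → 0 H
  atom 8: N, bond orders sum to 1 (valence 3) → 2 H
  atom 9: aromatic c, 2 neighbours → 1 H
Totals → C:5, H:5, Cl:1, N:2, S:1.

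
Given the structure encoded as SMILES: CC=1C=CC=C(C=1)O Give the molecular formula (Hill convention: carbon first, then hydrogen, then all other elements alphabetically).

Walk through each heavy atom and fill implicit hydrogens from standard valence (C 4, N 3, O 2, S 2, halogen 1):
  atom 1: C, bond orders sum to 1 (valence 4) → 3 H
  atom 2: C, bond orders sum to 4 (valence 4) → 0 H
  atom 3: C, bond orders sum to 3 (valence 4) → 1 H
  atom 4: C, bond orders sum to 3 (valence 4) → 1 H
  atom 5: C, bond orders sum to 3 (valence 4) → 1 H
  atom 6: C, bond orders sum to 4 (valence 4) → 0 H
  atom 7: C, bond orders sum to 3 (valence 4) → 1 H
  atom 8: O, bond orders sum to 1 (valence 2) → 1 H
Totals → C:7, H:8, O:1.

C7H8O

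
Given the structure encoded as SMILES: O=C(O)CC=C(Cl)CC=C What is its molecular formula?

C7H9ClO2

Walk through each heavy atom and fill implicit hydrogens from standard valence (C 4, N 3, O 2, S 2, halogen 1):
  atom 1: O, bond orders sum to 2 (valence 2) → 0 H
  atom 2: C, bond orders sum to 4 (valence 4) → 0 H
  atom 3: O, bond orders sum to 1 (valence 2) → 1 H
  atom 4: C, bond orders sum to 2 (valence 4) → 2 H
  atom 5: C, bond orders sum to 3 (valence 4) → 1 H
  atom 6: C, bond orders sum to 4 (valence 4) → 0 H
  atom 7: Cl (halogen, monovalent) → 0 H
  atom 8: C, bond orders sum to 2 (valence 4) → 2 H
  atom 9: C, bond orders sum to 3 (valence 4) → 1 H
  atom 10: C, bond orders sum to 2 (valence 4) → 2 H
Totals → C:7, H:9, Cl:1, O:2.
In Hill order: C7H9ClO2.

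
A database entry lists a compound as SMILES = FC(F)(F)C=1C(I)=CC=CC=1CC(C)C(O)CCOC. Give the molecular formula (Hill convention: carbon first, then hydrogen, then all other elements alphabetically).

C14H18F3IO2

Walk through each heavy atom and fill implicit hydrogens from standard valence (C 4, N 3, O 2, S 2, halogen 1):
  atom 1: F (halogen, monovalent) → 0 H
  atom 2: C, bond orders sum to 4 (valence 4) → 0 H
  atom 3: F (halogen, monovalent) → 0 H
  atom 4: F (halogen, monovalent) → 0 H
  atom 5: C, bond orders sum to 4 (valence 4) → 0 H
  atom 6: C, bond orders sum to 4 (valence 4) → 0 H
  atom 7: I (halogen, monovalent) → 0 H
  atom 8: C, bond orders sum to 3 (valence 4) → 1 H
  atom 9: C, bond orders sum to 3 (valence 4) → 1 H
  atom 10: C, bond orders sum to 3 (valence 4) → 1 H
  atom 11: C, bond orders sum to 4 (valence 4) → 0 H
  atom 12: C, bond orders sum to 2 (valence 4) → 2 H
  atom 13: C, bond orders sum to 3 (valence 4) → 1 H
  atom 14: C, bond orders sum to 1 (valence 4) → 3 H
  atom 15: C, bond orders sum to 3 (valence 4) → 1 H
  atom 16: O, bond orders sum to 1 (valence 2) → 1 H
  atom 17: C, bond orders sum to 2 (valence 4) → 2 H
  atom 18: C, bond orders sum to 2 (valence 4) → 2 H
  atom 19: O, bond orders sum to 2 (valence 2) → 0 H
  atom 20: C, bond orders sum to 1 (valence 4) → 3 H
Totals → C:14, H:18, F:3, I:1, O:2.
In Hill order: C14H18F3IO2.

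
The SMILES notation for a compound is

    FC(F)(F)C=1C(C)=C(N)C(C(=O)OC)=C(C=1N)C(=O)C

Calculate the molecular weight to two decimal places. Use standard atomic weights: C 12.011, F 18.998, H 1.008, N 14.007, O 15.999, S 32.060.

290.24 g/mol

First, the molecular formula is C12H13F3N2O3 (counting implicit H from valence).
  C: 12 × 12.011 = 144.132
  F: 3 × 18.998 = 56.994
  H: 13 × 1.008 = 13.104
  N: 2 × 14.007 = 28.014
  O: 3 × 15.999 = 47.997
Sum: 12×12.011 + 3×18.998 + 13×1.008 + 2×14.007 + 3×15.999 = 290.241 → 290.24 g/mol.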